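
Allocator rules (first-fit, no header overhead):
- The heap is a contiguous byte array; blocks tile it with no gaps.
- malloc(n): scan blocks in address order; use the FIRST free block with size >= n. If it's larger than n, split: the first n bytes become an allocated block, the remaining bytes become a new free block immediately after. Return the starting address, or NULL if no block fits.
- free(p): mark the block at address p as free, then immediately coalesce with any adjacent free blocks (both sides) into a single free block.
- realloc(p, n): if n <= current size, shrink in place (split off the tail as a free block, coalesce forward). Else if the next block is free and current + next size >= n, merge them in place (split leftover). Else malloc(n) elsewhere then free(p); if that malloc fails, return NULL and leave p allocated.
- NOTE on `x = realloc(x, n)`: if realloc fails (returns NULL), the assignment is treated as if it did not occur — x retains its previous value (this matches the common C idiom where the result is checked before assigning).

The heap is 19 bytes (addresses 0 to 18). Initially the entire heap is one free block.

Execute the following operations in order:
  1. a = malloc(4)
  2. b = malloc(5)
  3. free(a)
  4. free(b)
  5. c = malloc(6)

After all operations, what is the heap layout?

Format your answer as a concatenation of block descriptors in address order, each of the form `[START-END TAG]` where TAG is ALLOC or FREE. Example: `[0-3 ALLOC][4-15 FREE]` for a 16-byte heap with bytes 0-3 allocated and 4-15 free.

Answer: [0-5 ALLOC][6-18 FREE]

Derivation:
Op 1: a = malloc(4) -> a = 0; heap: [0-3 ALLOC][4-18 FREE]
Op 2: b = malloc(5) -> b = 4; heap: [0-3 ALLOC][4-8 ALLOC][9-18 FREE]
Op 3: free(a) -> (freed a); heap: [0-3 FREE][4-8 ALLOC][9-18 FREE]
Op 4: free(b) -> (freed b); heap: [0-18 FREE]
Op 5: c = malloc(6) -> c = 0; heap: [0-5 ALLOC][6-18 FREE]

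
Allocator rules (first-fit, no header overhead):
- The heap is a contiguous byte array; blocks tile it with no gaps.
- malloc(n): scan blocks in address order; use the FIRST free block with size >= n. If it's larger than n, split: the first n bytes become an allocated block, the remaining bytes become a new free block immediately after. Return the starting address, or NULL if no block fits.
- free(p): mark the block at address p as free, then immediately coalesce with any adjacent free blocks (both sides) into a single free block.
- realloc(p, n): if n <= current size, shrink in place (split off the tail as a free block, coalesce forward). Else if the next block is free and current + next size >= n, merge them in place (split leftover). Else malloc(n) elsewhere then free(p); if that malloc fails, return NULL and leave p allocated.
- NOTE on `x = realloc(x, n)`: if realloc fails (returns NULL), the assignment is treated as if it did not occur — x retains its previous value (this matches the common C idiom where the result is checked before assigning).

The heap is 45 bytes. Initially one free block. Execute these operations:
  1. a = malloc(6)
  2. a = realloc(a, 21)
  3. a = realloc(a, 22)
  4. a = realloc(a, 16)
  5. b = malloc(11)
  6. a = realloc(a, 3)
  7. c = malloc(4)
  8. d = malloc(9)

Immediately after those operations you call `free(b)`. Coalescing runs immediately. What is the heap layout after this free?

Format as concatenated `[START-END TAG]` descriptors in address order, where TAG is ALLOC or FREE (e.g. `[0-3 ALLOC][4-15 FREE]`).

Op 1: a = malloc(6) -> a = 0; heap: [0-5 ALLOC][6-44 FREE]
Op 2: a = realloc(a, 21) -> a = 0; heap: [0-20 ALLOC][21-44 FREE]
Op 3: a = realloc(a, 22) -> a = 0; heap: [0-21 ALLOC][22-44 FREE]
Op 4: a = realloc(a, 16) -> a = 0; heap: [0-15 ALLOC][16-44 FREE]
Op 5: b = malloc(11) -> b = 16; heap: [0-15 ALLOC][16-26 ALLOC][27-44 FREE]
Op 6: a = realloc(a, 3) -> a = 0; heap: [0-2 ALLOC][3-15 FREE][16-26 ALLOC][27-44 FREE]
Op 7: c = malloc(4) -> c = 3; heap: [0-2 ALLOC][3-6 ALLOC][7-15 FREE][16-26 ALLOC][27-44 FREE]
Op 8: d = malloc(9) -> d = 7; heap: [0-2 ALLOC][3-6 ALLOC][7-15 ALLOC][16-26 ALLOC][27-44 FREE]
free(b): b = 16 -> block [16-26 ALLOC]; mark free, coalesce with adjacent free neighbors -> [0-2 ALLOC][3-6 ALLOC][7-15 ALLOC][16-44 FREE]

Answer: [0-2 ALLOC][3-6 ALLOC][7-15 ALLOC][16-44 FREE]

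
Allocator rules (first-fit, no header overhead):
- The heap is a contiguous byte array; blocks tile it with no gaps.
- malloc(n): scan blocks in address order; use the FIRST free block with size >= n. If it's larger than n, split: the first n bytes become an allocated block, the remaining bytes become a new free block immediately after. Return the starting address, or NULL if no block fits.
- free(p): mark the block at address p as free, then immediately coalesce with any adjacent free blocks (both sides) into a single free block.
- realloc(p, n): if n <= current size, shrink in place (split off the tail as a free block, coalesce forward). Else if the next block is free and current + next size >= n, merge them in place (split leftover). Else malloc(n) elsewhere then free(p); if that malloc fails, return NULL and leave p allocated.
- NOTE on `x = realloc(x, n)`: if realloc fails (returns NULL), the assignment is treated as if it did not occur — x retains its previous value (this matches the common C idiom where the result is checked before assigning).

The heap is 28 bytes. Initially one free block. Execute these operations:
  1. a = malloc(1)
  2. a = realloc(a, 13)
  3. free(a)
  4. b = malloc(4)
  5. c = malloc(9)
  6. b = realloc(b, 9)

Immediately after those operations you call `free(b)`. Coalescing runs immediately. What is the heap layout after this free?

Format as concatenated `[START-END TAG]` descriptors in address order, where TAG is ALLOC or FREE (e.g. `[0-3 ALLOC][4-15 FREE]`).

Op 1: a = malloc(1) -> a = 0; heap: [0-0 ALLOC][1-27 FREE]
Op 2: a = realloc(a, 13) -> a = 0; heap: [0-12 ALLOC][13-27 FREE]
Op 3: free(a) -> (freed a); heap: [0-27 FREE]
Op 4: b = malloc(4) -> b = 0; heap: [0-3 ALLOC][4-27 FREE]
Op 5: c = malloc(9) -> c = 4; heap: [0-3 ALLOC][4-12 ALLOC][13-27 FREE]
Op 6: b = realloc(b, 9) -> b = 13; heap: [0-3 FREE][4-12 ALLOC][13-21 ALLOC][22-27 FREE]
free(b): b = 13 -> block [13-21 ALLOC]; mark free, coalesce with adjacent free neighbors -> [0-3 FREE][4-12 ALLOC][13-27 FREE]

Answer: [0-3 FREE][4-12 ALLOC][13-27 FREE]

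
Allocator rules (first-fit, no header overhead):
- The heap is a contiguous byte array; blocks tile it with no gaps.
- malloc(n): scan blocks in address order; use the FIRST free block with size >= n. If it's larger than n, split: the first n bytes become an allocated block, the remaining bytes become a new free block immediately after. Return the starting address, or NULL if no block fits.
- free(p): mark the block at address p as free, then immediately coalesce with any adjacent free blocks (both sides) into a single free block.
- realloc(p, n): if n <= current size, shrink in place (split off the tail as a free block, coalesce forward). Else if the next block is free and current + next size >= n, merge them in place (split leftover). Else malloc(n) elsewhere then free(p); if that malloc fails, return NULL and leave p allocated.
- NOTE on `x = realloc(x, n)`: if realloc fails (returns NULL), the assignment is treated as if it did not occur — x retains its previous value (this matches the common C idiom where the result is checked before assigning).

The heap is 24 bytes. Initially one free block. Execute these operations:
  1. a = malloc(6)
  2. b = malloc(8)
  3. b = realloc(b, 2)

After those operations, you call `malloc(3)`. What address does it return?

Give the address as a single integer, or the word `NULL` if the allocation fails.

Answer: 8

Derivation:
Op 1: a = malloc(6) -> a = 0; heap: [0-5 ALLOC][6-23 FREE]
Op 2: b = malloc(8) -> b = 6; heap: [0-5 ALLOC][6-13 ALLOC][14-23 FREE]
Op 3: b = realloc(b, 2) -> b = 6; heap: [0-5 ALLOC][6-7 ALLOC][8-23 FREE]
malloc(3): first-fit scan over [0-5 ALLOC][6-7 ALLOC][8-23 FREE] -> 8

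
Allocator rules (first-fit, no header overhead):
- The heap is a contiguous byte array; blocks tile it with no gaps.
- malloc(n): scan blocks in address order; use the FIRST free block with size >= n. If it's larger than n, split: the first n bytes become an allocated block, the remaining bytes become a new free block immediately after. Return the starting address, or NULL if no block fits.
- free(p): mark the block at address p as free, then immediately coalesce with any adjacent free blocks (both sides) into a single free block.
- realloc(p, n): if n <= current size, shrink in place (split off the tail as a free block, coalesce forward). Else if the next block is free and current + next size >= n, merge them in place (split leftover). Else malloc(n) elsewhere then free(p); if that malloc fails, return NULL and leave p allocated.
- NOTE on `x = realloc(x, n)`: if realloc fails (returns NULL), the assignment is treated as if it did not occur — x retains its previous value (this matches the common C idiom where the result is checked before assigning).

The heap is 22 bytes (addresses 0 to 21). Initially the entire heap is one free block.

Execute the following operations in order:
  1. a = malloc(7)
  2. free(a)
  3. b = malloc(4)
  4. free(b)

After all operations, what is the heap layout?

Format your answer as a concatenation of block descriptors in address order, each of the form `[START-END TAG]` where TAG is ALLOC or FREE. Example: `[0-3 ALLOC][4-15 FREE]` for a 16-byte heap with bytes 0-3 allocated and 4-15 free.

Op 1: a = malloc(7) -> a = 0; heap: [0-6 ALLOC][7-21 FREE]
Op 2: free(a) -> (freed a); heap: [0-21 FREE]
Op 3: b = malloc(4) -> b = 0; heap: [0-3 ALLOC][4-21 FREE]
Op 4: free(b) -> (freed b); heap: [0-21 FREE]

Answer: [0-21 FREE]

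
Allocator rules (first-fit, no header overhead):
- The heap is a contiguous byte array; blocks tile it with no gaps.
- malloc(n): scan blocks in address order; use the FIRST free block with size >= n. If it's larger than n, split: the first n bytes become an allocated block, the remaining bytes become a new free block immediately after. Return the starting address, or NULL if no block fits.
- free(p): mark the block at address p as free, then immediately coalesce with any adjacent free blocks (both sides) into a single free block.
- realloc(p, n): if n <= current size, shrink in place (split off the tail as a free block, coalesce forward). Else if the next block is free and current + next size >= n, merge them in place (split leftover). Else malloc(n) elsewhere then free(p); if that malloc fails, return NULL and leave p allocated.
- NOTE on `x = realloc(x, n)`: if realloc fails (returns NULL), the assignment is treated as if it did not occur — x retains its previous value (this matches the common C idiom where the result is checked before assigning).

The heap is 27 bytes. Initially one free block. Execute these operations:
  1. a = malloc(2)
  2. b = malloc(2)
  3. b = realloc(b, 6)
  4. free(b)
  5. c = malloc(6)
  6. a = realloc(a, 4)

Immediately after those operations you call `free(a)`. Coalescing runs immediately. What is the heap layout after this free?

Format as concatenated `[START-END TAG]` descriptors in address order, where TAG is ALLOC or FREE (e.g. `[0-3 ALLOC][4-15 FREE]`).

Answer: [0-1 FREE][2-7 ALLOC][8-26 FREE]

Derivation:
Op 1: a = malloc(2) -> a = 0; heap: [0-1 ALLOC][2-26 FREE]
Op 2: b = malloc(2) -> b = 2; heap: [0-1 ALLOC][2-3 ALLOC][4-26 FREE]
Op 3: b = realloc(b, 6) -> b = 2; heap: [0-1 ALLOC][2-7 ALLOC][8-26 FREE]
Op 4: free(b) -> (freed b); heap: [0-1 ALLOC][2-26 FREE]
Op 5: c = malloc(6) -> c = 2; heap: [0-1 ALLOC][2-7 ALLOC][8-26 FREE]
Op 6: a = realloc(a, 4) -> a = 8; heap: [0-1 FREE][2-7 ALLOC][8-11 ALLOC][12-26 FREE]
free(a): a = 8 -> block [8-11 ALLOC]; mark free, coalesce with adjacent free neighbors -> [0-1 FREE][2-7 ALLOC][8-26 FREE]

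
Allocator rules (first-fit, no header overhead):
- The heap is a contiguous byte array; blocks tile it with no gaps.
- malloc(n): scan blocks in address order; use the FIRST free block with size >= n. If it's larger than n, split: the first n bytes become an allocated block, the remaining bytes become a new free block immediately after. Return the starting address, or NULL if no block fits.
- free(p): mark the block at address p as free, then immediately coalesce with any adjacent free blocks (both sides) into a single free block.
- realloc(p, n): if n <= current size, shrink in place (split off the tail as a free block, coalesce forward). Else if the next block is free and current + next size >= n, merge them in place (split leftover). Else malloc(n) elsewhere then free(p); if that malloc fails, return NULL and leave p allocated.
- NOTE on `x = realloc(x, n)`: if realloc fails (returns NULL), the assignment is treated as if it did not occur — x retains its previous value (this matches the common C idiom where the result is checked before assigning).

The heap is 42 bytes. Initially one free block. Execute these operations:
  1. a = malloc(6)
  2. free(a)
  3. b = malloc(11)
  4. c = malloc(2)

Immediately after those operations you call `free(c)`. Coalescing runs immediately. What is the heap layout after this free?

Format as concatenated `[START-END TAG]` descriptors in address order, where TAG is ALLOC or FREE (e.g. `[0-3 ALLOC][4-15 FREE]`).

Answer: [0-10 ALLOC][11-41 FREE]

Derivation:
Op 1: a = malloc(6) -> a = 0; heap: [0-5 ALLOC][6-41 FREE]
Op 2: free(a) -> (freed a); heap: [0-41 FREE]
Op 3: b = malloc(11) -> b = 0; heap: [0-10 ALLOC][11-41 FREE]
Op 4: c = malloc(2) -> c = 11; heap: [0-10 ALLOC][11-12 ALLOC][13-41 FREE]
free(c): c = 11 -> block [11-12 ALLOC]; mark free, coalesce with adjacent free neighbors -> [0-10 ALLOC][11-41 FREE]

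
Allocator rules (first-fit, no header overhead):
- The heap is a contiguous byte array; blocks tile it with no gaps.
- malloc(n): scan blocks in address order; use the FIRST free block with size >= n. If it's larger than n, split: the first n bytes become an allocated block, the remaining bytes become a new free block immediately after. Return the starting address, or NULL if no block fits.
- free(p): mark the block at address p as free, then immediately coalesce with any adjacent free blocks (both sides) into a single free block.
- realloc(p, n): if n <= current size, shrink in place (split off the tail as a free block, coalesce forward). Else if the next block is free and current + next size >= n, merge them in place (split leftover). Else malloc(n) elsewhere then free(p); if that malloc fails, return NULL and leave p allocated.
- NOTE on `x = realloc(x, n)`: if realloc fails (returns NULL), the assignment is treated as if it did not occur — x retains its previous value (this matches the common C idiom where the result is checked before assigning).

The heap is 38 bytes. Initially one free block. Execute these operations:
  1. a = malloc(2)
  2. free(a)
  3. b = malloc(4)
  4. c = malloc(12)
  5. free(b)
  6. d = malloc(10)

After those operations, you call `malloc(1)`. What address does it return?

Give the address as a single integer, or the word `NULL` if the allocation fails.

Op 1: a = malloc(2) -> a = 0; heap: [0-1 ALLOC][2-37 FREE]
Op 2: free(a) -> (freed a); heap: [0-37 FREE]
Op 3: b = malloc(4) -> b = 0; heap: [0-3 ALLOC][4-37 FREE]
Op 4: c = malloc(12) -> c = 4; heap: [0-3 ALLOC][4-15 ALLOC][16-37 FREE]
Op 5: free(b) -> (freed b); heap: [0-3 FREE][4-15 ALLOC][16-37 FREE]
Op 6: d = malloc(10) -> d = 16; heap: [0-3 FREE][4-15 ALLOC][16-25 ALLOC][26-37 FREE]
malloc(1): first-fit scan over [0-3 FREE][4-15 ALLOC][16-25 ALLOC][26-37 FREE] -> 0

Answer: 0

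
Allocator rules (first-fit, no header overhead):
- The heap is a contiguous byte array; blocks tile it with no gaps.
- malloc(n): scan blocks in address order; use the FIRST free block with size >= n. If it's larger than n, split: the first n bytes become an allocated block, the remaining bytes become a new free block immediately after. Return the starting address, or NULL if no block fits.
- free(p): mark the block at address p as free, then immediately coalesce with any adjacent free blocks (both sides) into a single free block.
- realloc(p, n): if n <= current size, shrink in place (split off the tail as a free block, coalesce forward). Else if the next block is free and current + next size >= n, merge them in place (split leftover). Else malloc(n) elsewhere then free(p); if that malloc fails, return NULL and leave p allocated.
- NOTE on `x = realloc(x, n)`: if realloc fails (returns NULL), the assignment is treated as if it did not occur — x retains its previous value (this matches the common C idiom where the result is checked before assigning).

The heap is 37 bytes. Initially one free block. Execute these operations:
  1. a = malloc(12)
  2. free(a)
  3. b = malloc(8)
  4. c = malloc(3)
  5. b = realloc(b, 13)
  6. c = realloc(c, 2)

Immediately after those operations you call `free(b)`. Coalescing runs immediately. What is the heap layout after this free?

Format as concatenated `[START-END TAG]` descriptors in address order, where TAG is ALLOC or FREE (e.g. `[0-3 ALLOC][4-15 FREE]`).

Answer: [0-7 FREE][8-9 ALLOC][10-36 FREE]

Derivation:
Op 1: a = malloc(12) -> a = 0; heap: [0-11 ALLOC][12-36 FREE]
Op 2: free(a) -> (freed a); heap: [0-36 FREE]
Op 3: b = malloc(8) -> b = 0; heap: [0-7 ALLOC][8-36 FREE]
Op 4: c = malloc(3) -> c = 8; heap: [0-7 ALLOC][8-10 ALLOC][11-36 FREE]
Op 5: b = realloc(b, 13) -> b = 11; heap: [0-7 FREE][8-10 ALLOC][11-23 ALLOC][24-36 FREE]
Op 6: c = realloc(c, 2) -> c = 8; heap: [0-7 FREE][8-9 ALLOC][10-10 FREE][11-23 ALLOC][24-36 FREE]
free(b): b = 11 -> block [11-23 ALLOC]; mark free, coalesce with adjacent free neighbors -> [0-7 FREE][8-9 ALLOC][10-36 FREE]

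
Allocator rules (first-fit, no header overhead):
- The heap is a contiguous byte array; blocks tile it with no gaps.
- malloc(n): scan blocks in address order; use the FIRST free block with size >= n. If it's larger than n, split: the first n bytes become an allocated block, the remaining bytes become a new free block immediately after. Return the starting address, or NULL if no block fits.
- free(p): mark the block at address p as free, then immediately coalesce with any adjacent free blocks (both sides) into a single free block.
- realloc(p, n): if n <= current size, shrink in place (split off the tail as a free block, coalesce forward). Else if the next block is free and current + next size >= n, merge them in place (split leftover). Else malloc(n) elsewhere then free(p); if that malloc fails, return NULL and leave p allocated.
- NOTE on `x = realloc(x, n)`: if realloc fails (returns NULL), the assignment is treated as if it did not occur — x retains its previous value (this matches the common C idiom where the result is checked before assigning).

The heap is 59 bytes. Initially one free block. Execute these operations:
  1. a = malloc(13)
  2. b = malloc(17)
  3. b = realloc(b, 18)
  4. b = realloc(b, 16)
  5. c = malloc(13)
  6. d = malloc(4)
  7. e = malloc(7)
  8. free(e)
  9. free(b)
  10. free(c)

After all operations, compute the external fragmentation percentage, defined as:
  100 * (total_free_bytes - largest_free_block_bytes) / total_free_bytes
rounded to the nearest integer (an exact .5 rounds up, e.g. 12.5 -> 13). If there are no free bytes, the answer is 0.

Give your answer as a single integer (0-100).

Answer: 31

Derivation:
Op 1: a = malloc(13) -> a = 0; heap: [0-12 ALLOC][13-58 FREE]
Op 2: b = malloc(17) -> b = 13; heap: [0-12 ALLOC][13-29 ALLOC][30-58 FREE]
Op 3: b = realloc(b, 18) -> b = 13; heap: [0-12 ALLOC][13-30 ALLOC][31-58 FREE]
Op 4: b = realloc(b, 16) -> b = 13; heap: [0-12 ALLOC][13-28 ALLOC][29-58 FREE]
Op 5: c = malloc(13) -> c = 29; heap: [0-12 ALLOC][13-28 ALLOC][29-41 ALLOC][42-58 FREE]
Op 6: d = malloc(4) -> d = 42; heap: [0-12 ALLOC][13-28 ALLOC][29-41 ALLOC][42-45 ALLOC][46-58 FREE]
Op 7: e = malloc(7) -> e = 46; heap: [0-12 ALLOC][13-28 ALLOC][29-41 ALLOC][42-45 ALLOC][46-52 ALLOC][53-58 FREE]
Op 8: free(e) -> (freed e); heap: [0-12 ALLOC][13-28 ALLOC][29-41 ALLOC][42-45 ALLOC][46-58 FREE]
Op 9: free(b) -> (freed b); heap: [0-12 ALLOC][13-28 FREE][29-41 ALLOC][42-45 ALLOC][46-58 FREE]
Op 10: free(c) -> (freed c); heap: [0-12 ALLOC][13-41 FREE][42-45 ALLOC][46-58 FREE]
Free blocks: [29 13] total_free=42 largest=29 -> 100*(42-29)/42 = 1300/42 ≈ 30.952 -> rounds to 31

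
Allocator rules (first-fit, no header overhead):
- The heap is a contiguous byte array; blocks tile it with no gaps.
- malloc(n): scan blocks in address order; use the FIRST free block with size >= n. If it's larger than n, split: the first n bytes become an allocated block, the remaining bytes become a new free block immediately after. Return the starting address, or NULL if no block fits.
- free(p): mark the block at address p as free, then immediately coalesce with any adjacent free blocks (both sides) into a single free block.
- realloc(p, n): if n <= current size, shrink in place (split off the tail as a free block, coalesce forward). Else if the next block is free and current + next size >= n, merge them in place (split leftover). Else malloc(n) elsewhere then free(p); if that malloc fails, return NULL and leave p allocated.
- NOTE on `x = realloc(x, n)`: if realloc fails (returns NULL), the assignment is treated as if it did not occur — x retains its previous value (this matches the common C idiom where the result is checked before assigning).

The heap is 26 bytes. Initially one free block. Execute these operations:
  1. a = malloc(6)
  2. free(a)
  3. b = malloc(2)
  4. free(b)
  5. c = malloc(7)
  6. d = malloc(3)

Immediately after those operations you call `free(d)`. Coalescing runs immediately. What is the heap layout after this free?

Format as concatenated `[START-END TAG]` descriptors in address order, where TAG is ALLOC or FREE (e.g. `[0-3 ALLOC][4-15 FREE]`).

Answer: [0-6 ALLOC][7-25 FREE]

Derivation:
Op 1: a = malloc(6) -> a = 0; heap: [0-5 ALLOC][6-25 FREE]
Op 2: free(a) -> (freed a); heap: [0-25 FREE]
Op 3: b = malloc(2) -> b = 0; heap: [0-1 ALLOC][2-25 FREE]
Op 4: free(b) -> (freed b); heap: [0-25 FREE]
Op 5: c = malloc(7) -> c = 0; heap: [0-6 ALLOC][7-25 FREE]
Op 6: d = malloc(3) -> d = 7; heap: [0-6 ALLOC][7-9 ALLOC][10-25 FREE]
free(d): d = 7 -> block [7-9 ALLOC]; mark free, coalesce with adjacent free neighbors -> [0-6 ALLOC][7-25 FREE]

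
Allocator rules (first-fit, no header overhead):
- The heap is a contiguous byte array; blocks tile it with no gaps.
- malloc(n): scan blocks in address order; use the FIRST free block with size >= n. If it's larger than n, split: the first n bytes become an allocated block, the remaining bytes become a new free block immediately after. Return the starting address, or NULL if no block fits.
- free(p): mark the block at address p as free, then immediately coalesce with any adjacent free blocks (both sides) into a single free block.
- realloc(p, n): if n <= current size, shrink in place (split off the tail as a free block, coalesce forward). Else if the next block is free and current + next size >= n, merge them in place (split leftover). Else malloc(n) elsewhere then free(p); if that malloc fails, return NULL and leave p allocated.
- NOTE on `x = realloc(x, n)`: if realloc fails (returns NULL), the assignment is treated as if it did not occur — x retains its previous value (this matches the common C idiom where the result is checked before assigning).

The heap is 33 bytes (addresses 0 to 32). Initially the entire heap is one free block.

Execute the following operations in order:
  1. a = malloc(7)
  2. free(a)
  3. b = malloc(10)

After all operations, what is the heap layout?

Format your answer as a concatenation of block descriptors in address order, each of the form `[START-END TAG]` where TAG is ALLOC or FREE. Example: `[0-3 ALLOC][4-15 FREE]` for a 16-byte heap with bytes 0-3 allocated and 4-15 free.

Answer: [0-9 ALLOC][10-32 FREE]

Derivation:
Op 1: a = malloc(7) -> a = 0; heap: [0-6 ALLOC][7-32 FREE]
Op 2: free(a) -> (freed a); heap: [0-32 FREE]
Op 3: b = malloc(10) -> b = 0; heap: [0-9 ALLOC][10-32 FREE]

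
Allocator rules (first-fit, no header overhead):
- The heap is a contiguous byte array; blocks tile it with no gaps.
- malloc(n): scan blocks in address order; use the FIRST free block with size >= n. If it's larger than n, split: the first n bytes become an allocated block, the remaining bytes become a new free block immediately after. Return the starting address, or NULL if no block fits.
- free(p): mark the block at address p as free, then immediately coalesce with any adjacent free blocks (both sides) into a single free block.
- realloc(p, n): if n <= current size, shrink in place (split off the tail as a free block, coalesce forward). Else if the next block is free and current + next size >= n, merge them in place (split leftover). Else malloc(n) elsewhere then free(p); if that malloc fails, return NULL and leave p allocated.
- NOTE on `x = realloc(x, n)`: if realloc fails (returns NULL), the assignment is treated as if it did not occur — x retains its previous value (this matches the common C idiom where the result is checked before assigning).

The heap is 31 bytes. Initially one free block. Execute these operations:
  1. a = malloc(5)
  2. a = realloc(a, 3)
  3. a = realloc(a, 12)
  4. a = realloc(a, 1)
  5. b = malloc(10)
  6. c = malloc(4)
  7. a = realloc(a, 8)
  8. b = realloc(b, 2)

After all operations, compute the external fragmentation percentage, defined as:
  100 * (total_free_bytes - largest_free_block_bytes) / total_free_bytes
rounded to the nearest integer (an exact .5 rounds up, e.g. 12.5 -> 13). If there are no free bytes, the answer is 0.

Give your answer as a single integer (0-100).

Op 1: a = malloc(5) -> a = 0; heap: [0-4 ALLOC][5-30 FREE]
Op 2: a = realloc(a, 3) -> a = 0; heap: [0-2 ALLOC][3-30 FREE]
Op 3: a = realloc(a, 12) -> a = 0; heap: [0-11 ALLOC][12-30 FREE]
Op 4: a = realloc(a, 1) -> a = 0; heap: [0-0 ALLOC][1-30 FREE]
Op 5: b = malloc(10) -> b = 1; heap: [0-0 ALLOC][1-10 ALLOC][11-30 FREE]
Op 6: c = malloc(4) -> c = 11; heap: [0-0 ALLOC][1-10 ALLOC][11-14 ALLOC][15-30 FREE]
Op 7: a = realloc(a, 8) -> a = 15; heap: [0-0 FREE][1-10 ALLOC][11-14 ALLOC][15-22 ALLOC][23-30 FREE]
Op 8: b = realloc(b, 2) -> b = 1; heap: [0-0 FREE][1-2 ALLOC][3-10 FREE][11-14 ALLOC][15-22 ALLOC][23-30 FREE]
Free blocks: [1 8 8] total_free=17 largest=8 -> 100*(17-8)/17 = 900/17 ≈ 52.941 -> rounds to 53

Answer: 53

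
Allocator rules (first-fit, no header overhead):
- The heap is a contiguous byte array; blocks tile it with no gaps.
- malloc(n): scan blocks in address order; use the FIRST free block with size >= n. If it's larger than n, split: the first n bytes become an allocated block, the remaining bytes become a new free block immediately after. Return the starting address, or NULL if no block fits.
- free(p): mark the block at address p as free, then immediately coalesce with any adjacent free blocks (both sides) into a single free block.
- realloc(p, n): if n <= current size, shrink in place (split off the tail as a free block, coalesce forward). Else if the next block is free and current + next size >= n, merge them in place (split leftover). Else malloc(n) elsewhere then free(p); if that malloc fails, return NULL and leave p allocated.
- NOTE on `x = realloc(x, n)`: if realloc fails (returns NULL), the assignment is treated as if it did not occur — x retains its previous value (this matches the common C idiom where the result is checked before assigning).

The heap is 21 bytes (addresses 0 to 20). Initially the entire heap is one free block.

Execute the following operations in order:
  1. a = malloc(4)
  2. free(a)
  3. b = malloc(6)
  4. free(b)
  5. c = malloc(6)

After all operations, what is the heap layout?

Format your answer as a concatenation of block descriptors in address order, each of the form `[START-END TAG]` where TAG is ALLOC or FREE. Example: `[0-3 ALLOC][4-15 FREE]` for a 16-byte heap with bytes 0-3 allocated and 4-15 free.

Answer: [0-5 ALLOC][6-20 FREE]

Derivation:
Op 1: a = malloc(4) -> a = 0; heap: [0-3 ALLOC][4-20 FREE]
Op 2: free(a) -> (freed a); heap: [0-20 FREE]
Op 3: b = malloc(6) -> b = 0; heap: [0-5 ALLOC][6-20 FREE]
Op 4: free(b) -> (freed b); heap: [0-20 FREE]
Op 5: c = malloc(6) -> c = 0; heap: [0-5 ALLOC][6-20 FREE]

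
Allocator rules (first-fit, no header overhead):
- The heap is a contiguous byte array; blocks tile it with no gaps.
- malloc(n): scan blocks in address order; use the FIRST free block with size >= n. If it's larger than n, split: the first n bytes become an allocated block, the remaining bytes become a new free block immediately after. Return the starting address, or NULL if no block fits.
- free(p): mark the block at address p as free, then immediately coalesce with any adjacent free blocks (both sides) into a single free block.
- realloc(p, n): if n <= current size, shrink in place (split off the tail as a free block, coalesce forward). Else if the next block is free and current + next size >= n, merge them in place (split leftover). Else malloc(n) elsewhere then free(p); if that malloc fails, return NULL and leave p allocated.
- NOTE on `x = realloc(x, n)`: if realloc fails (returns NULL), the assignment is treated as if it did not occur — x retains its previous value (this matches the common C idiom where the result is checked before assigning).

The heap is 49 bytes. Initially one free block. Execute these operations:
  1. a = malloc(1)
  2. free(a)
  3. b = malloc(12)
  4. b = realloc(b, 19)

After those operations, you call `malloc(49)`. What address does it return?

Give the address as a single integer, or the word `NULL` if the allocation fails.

Answer: NULL

Derivation:
Op 1: a = malloc(1) -> a = 0; heap: [0-0 ALLOC][1-48 FREE]
Op 2: free(a) -> (freed a); heap: [0-48 FREE]
Op 3: b = malloc(12) -> b = 0; heap: [0-11 ALLOC][12-48 FREE]
Op 4: b = realloc(b, 19) -> b = 0; heap: [0-18 ALLOC][19-48 FREE]
malloc(49): first-fit scan over [0-18 ALLOC][19-48 FREE] -> NULL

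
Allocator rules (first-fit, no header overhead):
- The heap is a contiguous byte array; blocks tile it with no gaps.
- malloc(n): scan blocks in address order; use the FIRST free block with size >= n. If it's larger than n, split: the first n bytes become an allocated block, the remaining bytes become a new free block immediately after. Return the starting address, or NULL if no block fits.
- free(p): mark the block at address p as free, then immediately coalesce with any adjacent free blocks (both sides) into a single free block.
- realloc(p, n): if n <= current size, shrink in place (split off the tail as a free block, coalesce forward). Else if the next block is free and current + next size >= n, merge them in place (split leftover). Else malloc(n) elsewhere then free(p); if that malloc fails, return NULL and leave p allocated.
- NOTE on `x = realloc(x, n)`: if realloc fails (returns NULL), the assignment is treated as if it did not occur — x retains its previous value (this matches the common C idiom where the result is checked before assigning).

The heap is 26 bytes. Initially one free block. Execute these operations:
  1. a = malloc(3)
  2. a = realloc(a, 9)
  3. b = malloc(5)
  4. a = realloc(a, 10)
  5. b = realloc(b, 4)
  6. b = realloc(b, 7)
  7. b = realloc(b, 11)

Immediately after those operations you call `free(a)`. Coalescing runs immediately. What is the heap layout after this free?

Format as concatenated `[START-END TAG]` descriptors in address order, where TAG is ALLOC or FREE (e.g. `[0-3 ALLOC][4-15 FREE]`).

Op 1: a = malloc(3) -> a = 0; heap: [0-2 ALLOC][3-25 FREE]
Op 2: a = realloc(a, 9) -> a = 0; heap: [0-8 ALLOC][9-25 FREE]
Op 3: b = malloc(5) -> b = 9; heap: [0-8 ALLOC][9-13 ALLOC][14-25 FREE]
Op 4: a = realloc(a, 10) -> a = 14; heap: [0-8 FREE][9-13 ALLOC][14-23 ALLOC][24-25 FREE]
Op 5: b = realloc(b, 4) -> b = 9; heap: [0-8 FREE][9-12 ALLOC][13-13 FREE][14-23 ALLOC][24-25 FREE]
Op 6: b = realloc(b, 7) -> b = 0; heap: [0-6 ALLOC][7-13 FREE][14-23 ALLOC][24-25 FREE]
Op 7: b = realloc(b, 11) -> b = 0; heap: [0-10 ALLOC][11-13 FREE][14-23 ALLOC][24-25 FREE]
free(a): a = 14 -> block [14-23 ALLOC]; mark free, coalesce with adjacent free neighbors -> [0-10 ALLOC][11-25 FREE]

Answer: [0-10 ALLOC][11-25 FREE]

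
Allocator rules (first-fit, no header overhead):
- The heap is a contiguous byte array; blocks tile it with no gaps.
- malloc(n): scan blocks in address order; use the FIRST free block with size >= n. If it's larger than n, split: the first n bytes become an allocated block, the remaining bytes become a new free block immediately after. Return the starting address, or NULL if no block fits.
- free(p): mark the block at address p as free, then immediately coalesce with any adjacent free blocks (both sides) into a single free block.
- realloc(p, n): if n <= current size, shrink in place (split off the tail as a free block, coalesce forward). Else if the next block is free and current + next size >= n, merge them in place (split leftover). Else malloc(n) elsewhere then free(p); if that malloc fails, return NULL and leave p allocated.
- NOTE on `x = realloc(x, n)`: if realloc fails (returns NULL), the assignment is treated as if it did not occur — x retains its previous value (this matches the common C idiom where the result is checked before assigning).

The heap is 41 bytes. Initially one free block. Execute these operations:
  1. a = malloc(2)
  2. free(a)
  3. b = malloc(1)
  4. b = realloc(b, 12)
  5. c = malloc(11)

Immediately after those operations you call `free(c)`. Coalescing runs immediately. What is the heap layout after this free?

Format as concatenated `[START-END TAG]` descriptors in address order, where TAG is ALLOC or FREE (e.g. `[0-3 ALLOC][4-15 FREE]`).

Op 1: a = malloc(2) -> a = 0; heap: [0-1 ALLOC][2-40 FREE]
Op 2: free(a) -> (freed a); heap: [0-40 FREE]
Op 3: b = malloc(1) -> b = 0; heap: [0-0 ALLOC][1-40 FREE]
Op 4: b = realloc(b, 12) -> b = 0; heap: [0-11 ALLOC][12-40 FREE]
Op 5: c = malloc(11) -> c = 12; heap: [0-11 ALLOC][12-22 ALLOC][23-40 FREE]
free(c): c = 12 -> block [12-22 ALLOC]; mark free, coalesce with adjacent free neighbors -> [0-11 ALLOC][12-40 FREE]

Answer: [0-11 ALLOC][12-40 FREE]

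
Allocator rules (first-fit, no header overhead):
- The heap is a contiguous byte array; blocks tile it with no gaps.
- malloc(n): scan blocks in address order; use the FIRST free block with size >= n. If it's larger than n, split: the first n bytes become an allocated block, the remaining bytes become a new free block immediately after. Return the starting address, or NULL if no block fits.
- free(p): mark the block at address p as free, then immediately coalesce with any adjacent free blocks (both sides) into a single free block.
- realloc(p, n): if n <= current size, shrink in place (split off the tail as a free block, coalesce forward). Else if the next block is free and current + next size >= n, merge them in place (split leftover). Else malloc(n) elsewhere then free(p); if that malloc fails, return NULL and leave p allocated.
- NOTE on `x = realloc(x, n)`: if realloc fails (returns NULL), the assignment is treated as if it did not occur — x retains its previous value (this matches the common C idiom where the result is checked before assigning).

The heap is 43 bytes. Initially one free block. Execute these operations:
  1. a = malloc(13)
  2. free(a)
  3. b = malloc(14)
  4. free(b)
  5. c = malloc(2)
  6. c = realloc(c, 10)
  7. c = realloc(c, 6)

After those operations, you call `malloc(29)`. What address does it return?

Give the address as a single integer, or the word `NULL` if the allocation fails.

Answer: 6

Derivation:
Op 1: a = malloc(13) -> a = 0; heap: [0-12 ALLOC][13-42 FREE]
Op 2: free(a) -> (freed a); heap: [0-42 FREE]
Op 3: b = malloc(14) -> b = 0; heap: [0-13 ALLOC][14-42 FREE]
Op 4: free(b) -> (freed b); heap: [0-42 FREE]
Op 5: c = malloc(2) -> c = 0; heap: [0-1 ALLOC][2-42 FREE]
Op 6: c = realloc(c, 10) -> c = 0; heap: [0-9 ALLOC][10-42 FREE]
Op 7: c = realloc(c, 6) -> c = 0; heap: [0-5 ALLOC][6-42 FREE]
malloc(29): first-fit scan over [0-5 ALLOC][6-42 FREE] -> 6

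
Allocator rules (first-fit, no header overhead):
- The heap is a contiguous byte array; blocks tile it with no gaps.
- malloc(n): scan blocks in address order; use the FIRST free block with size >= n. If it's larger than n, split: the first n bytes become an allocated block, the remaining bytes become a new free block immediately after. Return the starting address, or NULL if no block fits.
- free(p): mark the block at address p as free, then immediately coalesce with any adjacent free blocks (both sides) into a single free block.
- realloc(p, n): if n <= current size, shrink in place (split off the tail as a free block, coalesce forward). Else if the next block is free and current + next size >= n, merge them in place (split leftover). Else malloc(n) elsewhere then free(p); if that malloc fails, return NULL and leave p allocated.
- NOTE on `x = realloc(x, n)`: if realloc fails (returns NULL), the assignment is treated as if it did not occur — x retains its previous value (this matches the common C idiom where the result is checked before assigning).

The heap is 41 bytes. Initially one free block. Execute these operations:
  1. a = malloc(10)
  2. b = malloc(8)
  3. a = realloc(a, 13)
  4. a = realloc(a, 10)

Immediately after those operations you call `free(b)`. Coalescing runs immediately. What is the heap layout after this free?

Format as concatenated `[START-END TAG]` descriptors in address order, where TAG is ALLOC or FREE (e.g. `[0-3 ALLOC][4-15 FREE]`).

Answer: [0-17 FREE][18-27 ALLOC][28-40 FREE]

Derivation:
Op 1: a = malloc(10) -> a = 0; heap: [0-9 ALLOC][10-40 FREE]
Op 2: b = malloc(8) -> b = 10; heap: [0-9 ALLOC][10-17 ALLOC][18-40 FREE]
Op 3: a = realloc(a, 13) -> a = 18; heap: [0-9 FREE][10-17 ALLOC][18-30 ALLOC][31-40 FREE]
Op 4: a = realloc(a, 10) -> a = 18; heap: [0-9 FREE][10-17 ALLOC][18-27 ALLOC][28-40 FREE]
free(b): b = 10 -> block [10-17 ALLOC]; mark free, coalesce with adjacent free neighbors -> [0-17 FREE][18-27 ALLOC][28-40 FREE]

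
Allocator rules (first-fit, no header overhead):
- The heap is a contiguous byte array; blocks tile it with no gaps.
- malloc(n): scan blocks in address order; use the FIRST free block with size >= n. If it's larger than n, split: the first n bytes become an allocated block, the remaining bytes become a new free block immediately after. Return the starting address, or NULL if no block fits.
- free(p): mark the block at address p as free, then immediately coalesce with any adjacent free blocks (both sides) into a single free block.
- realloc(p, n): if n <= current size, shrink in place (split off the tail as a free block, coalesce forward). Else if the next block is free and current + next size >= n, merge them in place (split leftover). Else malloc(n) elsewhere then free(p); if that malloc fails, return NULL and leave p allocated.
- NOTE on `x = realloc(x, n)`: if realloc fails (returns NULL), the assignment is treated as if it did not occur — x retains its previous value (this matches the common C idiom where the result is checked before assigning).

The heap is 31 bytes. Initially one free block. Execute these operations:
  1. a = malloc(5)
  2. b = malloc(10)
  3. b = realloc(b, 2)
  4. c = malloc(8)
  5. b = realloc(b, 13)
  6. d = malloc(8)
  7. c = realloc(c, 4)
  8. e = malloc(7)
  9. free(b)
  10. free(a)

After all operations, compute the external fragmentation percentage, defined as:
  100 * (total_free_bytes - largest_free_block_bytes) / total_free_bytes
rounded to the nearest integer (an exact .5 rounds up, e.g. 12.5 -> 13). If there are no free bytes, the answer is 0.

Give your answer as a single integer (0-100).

Op 1: a = malloc(5) -> a = 0; heap: [0-4 ALLOC][5-30 FREE]
Op 2: b = malloc(10) -> b = 5; heap: [0-4 ALLOC][5-14 ALLOC][15-30 FREE]
Op 3: b = realloc(b, 2) -> b = 5; heap: [0-4 ALLOC][5-6 ALLOC][7-30 FREE]
Op 4: c = malloc(8) -> c = 7; heap: [0-4 ALLOC][5-6 ALLOC][7-14 ALLOC][15-30 FREE]
Op 5: b = realloc(b, 13) -> b = 15; heap: [0-4 ALLOC][5-6 FREE][7-14 ALLOC][15-27 ALLOC][28-30 FREE]
Op 6: d = malloc(8) -> d = NULL; heap: [0-4 ALLOC][5-6 FREE][7-14 ALLOC][15-27 ALLOC][28-30 FREE]
Op 7: c = realloc(c, 4) -> c = 7; heap: [0-4 ALLOC][5-6 FREE][7-10 ALLOC][11-14 FREE][15-27 ALLOC][28-30 FREE]
Op 8: e = malloc(7) -> e = NULL; heap: [0-4 ALLOC][5-6 FREE][7-10 ALLOC][11-14 FREE][15-27 ALLOC][28-30 FREE]
Op 9: free(b) -> (freed b); heap: [0-4 ALLOC][5-6 FREE][7-10 ALLOC][11-30 FREE]
Op 10: free(a) -> (freed a); heap: [0-6 FREE][7-10 ALLOC][11-30 FREE]
Free blocks: [7 20] total_free=27 largest=20 -> 100*(27-20)/27 = 700/27 ≈ 25.926 -> rounds to 26

Answer: 26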